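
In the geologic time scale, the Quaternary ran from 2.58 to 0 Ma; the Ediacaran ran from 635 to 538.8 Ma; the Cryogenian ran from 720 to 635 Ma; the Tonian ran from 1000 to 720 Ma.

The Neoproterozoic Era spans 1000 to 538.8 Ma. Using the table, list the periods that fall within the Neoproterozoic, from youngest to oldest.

Periods with both bounds inside 1000–538.8 Ma: Ediacaran (635–538.8), Cryogenian (720–635), Tonian (1000–720).

Ediacaran, Cryogenian, Tonian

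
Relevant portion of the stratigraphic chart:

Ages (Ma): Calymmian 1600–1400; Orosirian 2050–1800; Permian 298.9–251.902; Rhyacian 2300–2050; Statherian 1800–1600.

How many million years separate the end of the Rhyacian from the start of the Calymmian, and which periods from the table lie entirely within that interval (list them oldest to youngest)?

End of Rhyacian = 2050 Ma; start of Calymmian = 1600 Ma.
Gap = 2050 − 1600 = 450 Myr.
Periods wholly inside 2050–1600 Ma: Orosirian (2050–1800), Statherian (1800–1600).

450 million years; Orosirian, Statherian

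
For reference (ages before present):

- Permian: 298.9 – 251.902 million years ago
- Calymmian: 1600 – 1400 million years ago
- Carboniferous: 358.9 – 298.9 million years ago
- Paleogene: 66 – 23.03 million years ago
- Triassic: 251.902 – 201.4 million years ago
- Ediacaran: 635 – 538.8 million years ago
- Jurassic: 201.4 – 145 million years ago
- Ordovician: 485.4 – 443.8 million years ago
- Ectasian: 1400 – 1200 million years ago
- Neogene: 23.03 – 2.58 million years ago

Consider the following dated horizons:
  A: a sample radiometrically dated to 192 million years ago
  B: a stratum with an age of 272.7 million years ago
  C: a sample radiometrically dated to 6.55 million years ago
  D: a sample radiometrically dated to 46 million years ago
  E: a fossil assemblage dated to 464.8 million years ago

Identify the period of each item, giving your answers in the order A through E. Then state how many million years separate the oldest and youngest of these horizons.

A — Jurassic; B — Permian; C — Neogene; D — Paleogene; E — Ordovician; span 458.25 million years

A: 192 Ma lies in 201.4–145 Ma, so Jurassic.
B: 272.7 Ma lies in 298.9–251.902 Ma, so Permian.
C: 6.55 Ma lies in 23.03–2.58 Ma, so Neogene.
D: 46 Ma lies in 66–23.03 Ma, so Paleogene.
E: 464.8 Ma lies in 485.4–443.8 Ma, so Ordovician.
Oldest = 464.8 Ma, youngest = 6.55 Ma → span 458.25 Myr.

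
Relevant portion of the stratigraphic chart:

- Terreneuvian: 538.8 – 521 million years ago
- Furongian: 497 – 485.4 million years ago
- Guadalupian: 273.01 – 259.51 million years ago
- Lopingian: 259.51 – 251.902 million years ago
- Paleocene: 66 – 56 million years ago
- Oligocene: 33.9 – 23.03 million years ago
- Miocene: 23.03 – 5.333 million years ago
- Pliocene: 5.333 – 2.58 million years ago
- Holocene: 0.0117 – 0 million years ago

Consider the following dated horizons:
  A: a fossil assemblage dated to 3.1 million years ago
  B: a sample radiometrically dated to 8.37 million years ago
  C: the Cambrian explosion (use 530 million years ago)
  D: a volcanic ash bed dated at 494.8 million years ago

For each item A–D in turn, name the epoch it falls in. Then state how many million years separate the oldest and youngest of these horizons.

Match each age against the start–end ranges in the excerpt: A = 3.1 Ma → Pliocene (5.333–2.58); B = 8.37 Ma → Miocene (23.03–5.333); C = 530 Ma → Terreneuvian (538.8–521); D = 494.8 Ma → Furongian (497–485.4).
The largest age is 530 Ma and the smallest is 3.1 Ma; their difference is 526.9 Myr.

A — Pliocene; B — Miocene; C — Terreneuvian; D — Furongian; span 526.9 million years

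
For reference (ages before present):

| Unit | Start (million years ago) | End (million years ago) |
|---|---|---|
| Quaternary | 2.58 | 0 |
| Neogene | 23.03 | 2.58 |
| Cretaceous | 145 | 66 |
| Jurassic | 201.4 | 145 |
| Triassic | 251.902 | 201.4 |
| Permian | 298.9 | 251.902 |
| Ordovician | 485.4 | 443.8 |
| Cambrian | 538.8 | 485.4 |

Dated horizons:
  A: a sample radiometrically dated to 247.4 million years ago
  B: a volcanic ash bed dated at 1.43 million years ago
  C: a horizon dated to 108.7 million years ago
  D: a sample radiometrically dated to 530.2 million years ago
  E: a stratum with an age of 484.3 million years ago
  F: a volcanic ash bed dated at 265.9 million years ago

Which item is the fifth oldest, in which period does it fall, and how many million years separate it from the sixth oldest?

C, in the Cretaceous; 107.27 million years to B

Sorted oldest-first by Ma: D (530.2), E (484.3), F (265.9), A (247.4), C (108.7), B (1.43).
The fifth oldest is C at 108.7 Ma, which lies in 145–66 Ma: the Cretaceous.
The sixth oldest is B at 1.43 Ma; separation = |108.7 − 1.43| = 107.27 Myr.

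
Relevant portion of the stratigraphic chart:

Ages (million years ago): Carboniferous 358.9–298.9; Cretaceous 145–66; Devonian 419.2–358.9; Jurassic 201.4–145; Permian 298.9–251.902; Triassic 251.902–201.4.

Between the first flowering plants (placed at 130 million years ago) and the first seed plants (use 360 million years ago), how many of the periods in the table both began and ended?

360 Ma sits inside the Devonian (419.2–358.9) and 130 Ma inside the Cretaceous (145–66); neither of those is wholly between the two dates.
The listed periods lying completely between them are Carboniferous, Permian, Triassic, Jurassic — 4 in all.

4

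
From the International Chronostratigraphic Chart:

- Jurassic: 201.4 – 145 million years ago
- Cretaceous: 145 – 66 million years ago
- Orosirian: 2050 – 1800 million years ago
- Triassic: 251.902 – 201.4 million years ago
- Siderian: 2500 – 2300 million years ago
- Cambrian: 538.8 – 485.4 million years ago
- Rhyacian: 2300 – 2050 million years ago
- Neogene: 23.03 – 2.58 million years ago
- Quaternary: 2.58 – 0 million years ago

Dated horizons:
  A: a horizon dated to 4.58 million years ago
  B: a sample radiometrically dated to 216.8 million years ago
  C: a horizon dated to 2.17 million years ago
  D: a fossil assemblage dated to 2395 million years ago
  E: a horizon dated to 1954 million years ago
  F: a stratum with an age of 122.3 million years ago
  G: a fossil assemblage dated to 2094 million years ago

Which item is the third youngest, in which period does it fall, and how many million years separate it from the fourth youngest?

Smaller Ma means younger, so youngest first: C 2.17 < A 4.58 < F 122.3 < B 216.8 < E 1954 < G 2094 < D 2395.
Counting 3 along gives F (122.3 Ma); the excerpt puts that inside the Cretaceous, 145–66 Ma.
Next in line is B (216.8 Ma), and 216.8 − 122.3 = 94.5 Myr.

F, in the Cretaceous; 94.5 million years to B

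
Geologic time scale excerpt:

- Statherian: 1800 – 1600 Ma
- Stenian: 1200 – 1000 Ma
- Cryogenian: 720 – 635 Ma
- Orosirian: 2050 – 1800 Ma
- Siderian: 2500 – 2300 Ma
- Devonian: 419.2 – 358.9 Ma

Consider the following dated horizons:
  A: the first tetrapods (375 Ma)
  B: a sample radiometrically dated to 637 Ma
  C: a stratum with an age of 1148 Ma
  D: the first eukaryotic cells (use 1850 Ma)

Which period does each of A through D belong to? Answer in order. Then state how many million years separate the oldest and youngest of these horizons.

A — Devonian; B — Cryogenian; C — Stenian; D — Orosirian; span 1475 million years

A: 375 Ma lies in 419.2–358.9 Ma, so Devonian.
B: 637 Ma lies in 720–635 Ma, so Cryogenian.
C: 1148 Ma lies in 1200–1000 Ma, so Stenian.
D: 1850 Ma lies in 2050–1800 Ma, so Orosirian.
Oldest = 1850 Ma, youngest = 375 Ma → span 1475 Myr.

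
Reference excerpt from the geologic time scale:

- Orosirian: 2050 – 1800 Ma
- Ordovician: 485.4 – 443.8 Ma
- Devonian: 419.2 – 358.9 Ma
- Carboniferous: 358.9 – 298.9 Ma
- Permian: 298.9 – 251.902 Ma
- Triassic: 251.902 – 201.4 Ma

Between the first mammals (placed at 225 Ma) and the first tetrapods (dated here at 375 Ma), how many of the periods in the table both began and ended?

2

The older date is 375 Ma and the younger is 225 Ma.
Periods with start < 375 and end > 225 Ma: Carboniferous (358.9–298.9), Permian (298.9–251.902).
That is 2 complete periods.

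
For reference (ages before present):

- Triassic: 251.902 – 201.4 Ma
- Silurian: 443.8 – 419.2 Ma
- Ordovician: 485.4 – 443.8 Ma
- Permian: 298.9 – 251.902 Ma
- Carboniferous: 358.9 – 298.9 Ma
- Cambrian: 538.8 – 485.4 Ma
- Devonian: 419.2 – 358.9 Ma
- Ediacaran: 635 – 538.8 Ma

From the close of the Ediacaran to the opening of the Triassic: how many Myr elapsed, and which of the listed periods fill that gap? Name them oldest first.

End of Ediacaran = 538.8 Ma; start of Triassic = 251.902 Ma.
Gap = 538.8 − 251.902 = 286.898 Myr.
Periods wholly inside 538.8–251.902 Ma: Cambrian (538.8–485.4), Ordovician (485.4–443.8), Silurian (443.8–419.2), Devonian (419.2–358.9), Carboniferous (358.9–298.9), Permian (298.9–251.902).

286.898 million years; Cambrian, Ordovician, Silurian, Devonian, Carboniferous, Permian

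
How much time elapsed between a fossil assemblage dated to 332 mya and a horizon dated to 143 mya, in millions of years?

332 − 143 = 189 million years.

189 million years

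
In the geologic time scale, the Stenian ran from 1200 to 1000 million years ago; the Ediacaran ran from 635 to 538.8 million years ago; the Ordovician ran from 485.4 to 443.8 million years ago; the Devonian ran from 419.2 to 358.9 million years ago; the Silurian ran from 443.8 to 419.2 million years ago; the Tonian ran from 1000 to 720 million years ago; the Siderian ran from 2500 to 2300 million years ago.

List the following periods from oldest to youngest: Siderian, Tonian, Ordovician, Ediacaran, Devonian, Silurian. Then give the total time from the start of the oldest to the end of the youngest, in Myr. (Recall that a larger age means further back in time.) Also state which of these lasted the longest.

Start ages (Ma): Siderian 2500, Tonian 1000, Ediacaran 635, Ordovician 485.4, Silurian 443.8, Devonian 419.2.
Ordered oldest to youngest: Siderian, Tonian, Ediacaran, Ordovician, Silurian, Devonian.
Span = 2500 − 358.9 = 2141.1 Myr.
Durations: Siderian 200, Ordovician 41.6, Ediacaran 96.2, Tonian 280, Silurian 24.6, Devonian 60.3 → longest is Tonian (280 Myr).

Siderian, Tonian, Ediacaran, Ordovician, Silurian, Devonian; total span 2141.1 Myr; longest is Tonian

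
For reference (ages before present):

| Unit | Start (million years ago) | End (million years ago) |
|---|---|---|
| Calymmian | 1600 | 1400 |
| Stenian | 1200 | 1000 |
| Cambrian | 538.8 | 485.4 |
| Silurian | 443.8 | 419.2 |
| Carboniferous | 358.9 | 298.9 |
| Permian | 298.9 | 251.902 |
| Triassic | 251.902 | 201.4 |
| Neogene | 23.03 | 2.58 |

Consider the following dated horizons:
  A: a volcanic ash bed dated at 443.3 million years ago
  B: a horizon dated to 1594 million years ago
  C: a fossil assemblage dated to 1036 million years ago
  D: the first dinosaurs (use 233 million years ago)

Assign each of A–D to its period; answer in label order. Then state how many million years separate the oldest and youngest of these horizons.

A — Silurian; B — Calymmian; C — Stenian; D — Triassic; span 1361 million years

A: 443.3 Ma lies in 443.8–419.2 Ma, so Silurian.
B: 1594 Ma lies in 1600–1400 Ma, so Calymmian.
C: 1036 Ma lies in 1200–1000 Ma, so Stenian.
D: 233 Ma lies in 251.902–201.4 Ma, so Triassic.
Oldest = 1594 Ma, youngest = 233 Ma → span 1361 Myr.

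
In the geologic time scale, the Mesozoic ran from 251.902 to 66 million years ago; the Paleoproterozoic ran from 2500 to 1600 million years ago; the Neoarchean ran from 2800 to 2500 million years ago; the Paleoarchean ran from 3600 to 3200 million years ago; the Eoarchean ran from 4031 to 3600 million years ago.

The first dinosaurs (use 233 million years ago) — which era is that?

Mesozoic

233 Ma lies between 251.902 and 66 Ma, so it falls in the Mesozoic.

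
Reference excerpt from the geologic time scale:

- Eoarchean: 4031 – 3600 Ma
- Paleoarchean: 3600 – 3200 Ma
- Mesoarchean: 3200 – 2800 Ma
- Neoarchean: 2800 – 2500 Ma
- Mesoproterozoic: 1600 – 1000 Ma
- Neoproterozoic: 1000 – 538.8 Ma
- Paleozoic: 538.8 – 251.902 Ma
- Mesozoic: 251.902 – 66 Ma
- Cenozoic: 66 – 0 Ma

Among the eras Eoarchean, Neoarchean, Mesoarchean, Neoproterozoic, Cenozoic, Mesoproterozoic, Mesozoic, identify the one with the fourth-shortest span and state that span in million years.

Mesoarchean, 400 million years

Durations: Eoarchean 431; Neoarchean 300; Mesoarchean 400; Neoproterozoic 461.2; Cenozoic 66; Mesoproterozoic 600; Mesozoic 185.902 Myr.
Sorted shortest-first: Cenozoic (66), Mesozoic (185.902), Neoarchean (300), Mesoarchean (400), Eoarchean (431), Neoproterozoic (461.2), Mesoproterozoic (600).
The fourth shortest is Mesoarchean at 400 Myr.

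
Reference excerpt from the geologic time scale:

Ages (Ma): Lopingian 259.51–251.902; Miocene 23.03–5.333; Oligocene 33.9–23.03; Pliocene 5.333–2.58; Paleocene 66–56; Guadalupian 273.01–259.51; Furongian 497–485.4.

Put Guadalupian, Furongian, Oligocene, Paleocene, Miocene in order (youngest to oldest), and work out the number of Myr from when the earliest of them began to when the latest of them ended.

Miocene, Oligocene, Paleocene, Guadalupian, Furongian; total span 491.667 Myr

Start ages (Ma): Furongian 497, Guadalupian 273.01, Paleocene 66, Oligocene 33.9, Miocene 23.03.
Ordered youngest to oldest: Miocene, Oligocene, Paleocene, Guadalupian, Furongian.
Span = 497 − 5.333 = 491.667 Myr.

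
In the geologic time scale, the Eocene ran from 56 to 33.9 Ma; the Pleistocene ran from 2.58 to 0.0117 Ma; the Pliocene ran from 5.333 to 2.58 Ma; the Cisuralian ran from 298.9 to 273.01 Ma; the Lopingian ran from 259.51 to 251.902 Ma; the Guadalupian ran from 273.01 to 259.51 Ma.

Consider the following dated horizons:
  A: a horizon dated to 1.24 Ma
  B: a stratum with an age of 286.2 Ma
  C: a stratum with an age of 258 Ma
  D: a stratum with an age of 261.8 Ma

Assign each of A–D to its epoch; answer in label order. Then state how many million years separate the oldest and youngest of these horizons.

A: 1.24 Ma lies in 2.58–0.0117 Ma, so Pleistocene.
B: 286.2 Ma lies in 298.9–273.01 Ma, so Cisuralian.
C: 258 Ma lies in 259.51–251.902 Ma, so Lopingian.
D: 261.8 Ma lies in 273.01–259.51 Ma, so Guadalupian.
Oldest = 286.2 Ma, youngest = 1.24 Ma → span 284.96 Myr.

A — Pleistocene; B — Cisuralian; C — Lopingian; D — Guadalupian; span 284.96 million years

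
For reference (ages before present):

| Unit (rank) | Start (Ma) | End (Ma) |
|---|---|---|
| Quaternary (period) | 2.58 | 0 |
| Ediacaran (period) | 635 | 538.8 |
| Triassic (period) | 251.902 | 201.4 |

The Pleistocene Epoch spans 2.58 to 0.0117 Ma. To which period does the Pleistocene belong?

The Pleistocene (2.58–0.0117 Ma) lies entirely within 2.58–0 Ma, the Quaternary Period.

Quaternary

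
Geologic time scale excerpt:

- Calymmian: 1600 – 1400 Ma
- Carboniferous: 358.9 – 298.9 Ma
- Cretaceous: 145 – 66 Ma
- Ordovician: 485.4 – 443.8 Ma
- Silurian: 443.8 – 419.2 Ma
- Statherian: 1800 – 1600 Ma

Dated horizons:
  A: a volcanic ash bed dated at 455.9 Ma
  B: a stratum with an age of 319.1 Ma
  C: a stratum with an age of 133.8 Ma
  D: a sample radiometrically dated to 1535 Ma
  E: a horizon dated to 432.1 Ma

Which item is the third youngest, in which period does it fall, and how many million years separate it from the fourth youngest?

Sorted youngest-first by Ma: C (133.8), B (319.1), E (432.1), A (455.9), D (1535).
The third youngest is E at 432.1 Ma, which lies in 443.8–419.2 Ma: the Silurian.
The fourth youngest is A at 455.9 Ma; separation = |432.1 − 455.9| = 23.8 Myr.

E, in the Silurian; 23.8 million years to A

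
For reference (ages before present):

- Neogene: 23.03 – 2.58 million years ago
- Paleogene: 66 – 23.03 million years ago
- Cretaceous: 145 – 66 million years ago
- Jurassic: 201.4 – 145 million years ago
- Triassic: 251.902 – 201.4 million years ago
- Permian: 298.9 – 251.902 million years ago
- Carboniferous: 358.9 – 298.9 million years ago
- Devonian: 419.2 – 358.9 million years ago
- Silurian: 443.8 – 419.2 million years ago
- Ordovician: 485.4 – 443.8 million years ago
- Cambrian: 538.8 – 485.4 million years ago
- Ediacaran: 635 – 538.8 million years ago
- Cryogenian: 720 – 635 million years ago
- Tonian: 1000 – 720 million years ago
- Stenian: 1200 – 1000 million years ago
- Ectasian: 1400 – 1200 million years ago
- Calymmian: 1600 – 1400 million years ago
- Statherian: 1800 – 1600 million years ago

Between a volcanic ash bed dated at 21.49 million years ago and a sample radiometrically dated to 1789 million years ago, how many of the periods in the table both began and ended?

16

1789 Ma sits inside the Statherian (1800–1600) and 21.49 Ma inside the Neogene (23.03–2.58); neither of those is wholly between the two dates.
The listed periods lying completely between them are Calymmian, Ectasian, Stenian, Tonian, Cryogenian, Ediacaran, Cambrian, Ordovician, Silurian, Devonian, Carboniferous, Permian, Triassic, Jurassic, Cretaceous, Paleogene — 16 in all.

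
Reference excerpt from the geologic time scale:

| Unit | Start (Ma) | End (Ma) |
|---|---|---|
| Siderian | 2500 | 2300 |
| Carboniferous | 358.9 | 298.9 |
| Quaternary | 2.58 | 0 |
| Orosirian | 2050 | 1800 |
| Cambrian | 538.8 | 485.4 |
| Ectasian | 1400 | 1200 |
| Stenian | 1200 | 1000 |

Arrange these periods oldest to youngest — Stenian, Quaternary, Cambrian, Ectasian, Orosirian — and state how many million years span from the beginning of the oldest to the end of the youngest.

Orosirian → Ectasian → Stenian → Cambrian → Quaternary; total span 2050 Myr

Start ages (Ma): Orosirian 2050, Ectasian 1400, Stenian 1200, Cambrian 538.8, Quaternary 2.58.
Ordered oldest to youngest: Orosirian, Ectasian, Stenian, Cambrian, Quaternary.
Span = 2050 − 0 = 2050 Myr.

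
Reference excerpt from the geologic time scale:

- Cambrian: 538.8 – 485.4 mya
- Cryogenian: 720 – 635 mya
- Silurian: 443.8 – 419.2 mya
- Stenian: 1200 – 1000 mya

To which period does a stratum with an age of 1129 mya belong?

Stenian

1129 Ma lies between 1200 and 1000 Ma, so it falls in the Stenian.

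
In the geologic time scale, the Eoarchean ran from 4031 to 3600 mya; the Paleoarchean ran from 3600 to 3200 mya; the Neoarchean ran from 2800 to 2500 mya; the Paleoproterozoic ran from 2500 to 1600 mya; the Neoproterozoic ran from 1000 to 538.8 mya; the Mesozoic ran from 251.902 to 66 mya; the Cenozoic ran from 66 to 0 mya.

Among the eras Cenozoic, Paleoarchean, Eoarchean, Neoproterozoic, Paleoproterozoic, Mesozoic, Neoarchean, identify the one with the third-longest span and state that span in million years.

Eoarchean, 431 million years

Start − end for each: Cenozoic 66 − 0 = 66; Paleoarchean 3600 − 3200 = 400; Eoarchean 4031 − 3600 = 431; Neoproterozoic 1000 − 538.8 = 461.2; Paleoproterozoic 2500 − 1600 = 900; Mesozoic 251.902 − 66 = 185.902; Neoarchean 2800 − 2500 = 300.
Ranking these from longest: Paleoproterozoic > Neoproterozoic > Eoarchean > Paleoarchean > Neoarchean > Mesozoic > Cenozoic.
Position 3 in that ranking is Eoarchean, which lasted 431 Myr.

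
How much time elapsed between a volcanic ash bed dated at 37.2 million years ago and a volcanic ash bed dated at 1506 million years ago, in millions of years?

1506 − 37.2 = 1468.8 million years.

1468.8 million years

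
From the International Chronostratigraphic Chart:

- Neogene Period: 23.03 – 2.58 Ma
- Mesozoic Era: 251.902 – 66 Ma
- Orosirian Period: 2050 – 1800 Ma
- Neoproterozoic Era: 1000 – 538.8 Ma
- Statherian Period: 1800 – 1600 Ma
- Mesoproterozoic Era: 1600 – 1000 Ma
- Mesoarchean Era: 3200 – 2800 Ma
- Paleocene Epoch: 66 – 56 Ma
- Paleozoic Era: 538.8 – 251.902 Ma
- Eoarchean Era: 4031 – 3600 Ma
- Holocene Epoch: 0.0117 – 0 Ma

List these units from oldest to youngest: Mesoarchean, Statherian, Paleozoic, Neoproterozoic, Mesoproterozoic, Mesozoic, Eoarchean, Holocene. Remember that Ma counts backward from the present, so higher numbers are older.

Read off each span (Ma): Mesoarchean 3200–2800; Statherian 1800–1600; Paleozoic 538.8–251.902; Neoproterozoic 1000–538.8; Mesoproterozoic 1600–1000; Mesozoic 251.902–66; Eoarchean 4031–3600; Holocene 0.0117–0.
Larger Ma is older, so oldest→youngest is Eoarchean, Mesoarchean, Statherian, Mesoproterozoic, Neoproterozoic, Paleozoic, Mesozoic, Holocene.

Eoarchean, then Mesoarchean, then Statherian, then Mesoproterozoic, then Neoproterozoic, then Paleozoic, then Mesozoic, then Holocene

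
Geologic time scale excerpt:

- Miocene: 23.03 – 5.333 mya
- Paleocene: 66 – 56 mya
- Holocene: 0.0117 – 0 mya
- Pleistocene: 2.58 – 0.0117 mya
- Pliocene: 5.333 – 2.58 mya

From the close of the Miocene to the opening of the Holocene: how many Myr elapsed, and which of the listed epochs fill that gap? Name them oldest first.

5.3213 million years; Pliocene, Pleistocene

The Miocene closes at 5.333 Ma and the Holocene opens at 0.0117 Ma, so the interval is 5.333 − 0.0117 = 5.3213 Myr.
An epoch fits inside if it starts at or after 5.333 Ma and ends at or before 0.0117 Ma; oldest first that gives Pliocene, Pleistocene.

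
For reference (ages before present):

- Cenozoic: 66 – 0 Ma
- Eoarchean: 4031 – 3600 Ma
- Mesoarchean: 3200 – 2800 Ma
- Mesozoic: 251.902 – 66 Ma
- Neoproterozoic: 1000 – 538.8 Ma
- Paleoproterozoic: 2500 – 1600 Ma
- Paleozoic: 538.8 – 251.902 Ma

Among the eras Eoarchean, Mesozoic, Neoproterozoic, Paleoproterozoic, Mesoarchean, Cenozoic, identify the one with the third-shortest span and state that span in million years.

Durations: Eoarchean 431; Mesozoic 185.902; Neoproterozoic 461.2; Paleoproterozoic 900; Mesoarchean 400; Cenozoic 66 Myr.
Sorted shortest-first: Cenozoic (66), Mesozoic (185.902), Mesoarchean (400), Eoarchean (431), Neoproterozoic (461.2), Paleoproterozoic (900).
The third shortest is Mesoarchean at 400 Myr.

Mesoarchean, 400 million years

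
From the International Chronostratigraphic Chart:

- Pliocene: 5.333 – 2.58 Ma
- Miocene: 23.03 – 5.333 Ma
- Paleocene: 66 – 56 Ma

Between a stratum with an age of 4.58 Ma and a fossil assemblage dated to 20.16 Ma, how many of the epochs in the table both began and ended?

0

Checking each listed span, none has both start < 20.16 Ma and end > 4.58 Ma — every epoch straddles one of the two dates or lies outside them — so the count is 0.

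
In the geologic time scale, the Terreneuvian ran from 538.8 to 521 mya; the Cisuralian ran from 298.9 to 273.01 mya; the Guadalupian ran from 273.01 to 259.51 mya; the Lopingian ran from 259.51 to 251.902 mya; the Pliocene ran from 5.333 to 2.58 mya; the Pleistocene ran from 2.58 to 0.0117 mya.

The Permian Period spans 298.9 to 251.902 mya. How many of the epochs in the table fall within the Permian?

3

Epochs inside 298.9–251.902 Ma: Cisuralian, Guadalupian, Lopingian — 3 in total.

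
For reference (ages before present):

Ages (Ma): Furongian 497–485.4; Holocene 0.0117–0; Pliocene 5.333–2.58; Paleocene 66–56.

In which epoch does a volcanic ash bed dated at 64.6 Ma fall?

Paleocene

64.6 Ma lies between 66 and 56 Ma, so it falls in the Paleocene.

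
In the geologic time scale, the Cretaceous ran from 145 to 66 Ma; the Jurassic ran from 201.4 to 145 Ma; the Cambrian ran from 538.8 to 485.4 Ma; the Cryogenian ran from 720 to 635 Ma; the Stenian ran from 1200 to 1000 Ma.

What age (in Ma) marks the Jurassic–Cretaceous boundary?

145 Ma

The Jurassic ends and the Cretaceous begins at 145 Ma.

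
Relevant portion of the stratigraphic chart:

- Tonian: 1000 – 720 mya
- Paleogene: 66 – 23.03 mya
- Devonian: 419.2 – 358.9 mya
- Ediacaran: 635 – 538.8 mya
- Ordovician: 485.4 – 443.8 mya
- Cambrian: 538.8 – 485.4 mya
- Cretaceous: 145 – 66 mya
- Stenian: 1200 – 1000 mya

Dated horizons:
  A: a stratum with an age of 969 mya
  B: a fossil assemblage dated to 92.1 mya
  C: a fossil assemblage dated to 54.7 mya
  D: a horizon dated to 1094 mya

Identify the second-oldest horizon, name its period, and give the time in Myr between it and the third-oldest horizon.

Larger Ma means older, so oldest first: D 1094 > A 969 > B 92.1 > C 54.7.
Counting 2 along gives A (969 Ma); the excerpt puts that inside the Tonian, 1000–720 Ma.
Next in line is B (92.1 Ma), and 969 − 92.1 = 876.9 Myr.

A, in the Tonian; 876.9 million years to B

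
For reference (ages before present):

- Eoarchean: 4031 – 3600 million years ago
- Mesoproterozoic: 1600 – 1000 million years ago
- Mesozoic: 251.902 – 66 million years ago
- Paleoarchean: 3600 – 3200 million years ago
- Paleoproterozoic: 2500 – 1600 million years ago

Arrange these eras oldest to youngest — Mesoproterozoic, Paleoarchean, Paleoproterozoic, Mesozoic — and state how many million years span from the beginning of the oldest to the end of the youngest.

Paleoarchean → Paleoproterozoic → Mesoproterozoic → Mesozoic; total span 3534 Myr

Start ages (Ma): Paleoarchean 3600, Paleoproterozoic 2500, Mesoproterozoic 1600, Mesozoic 251.902.
Ordered oldest to youngest: Paleoarchean, Paleoproterozoic, Mesoproterozoic, Mesozoic.
Span = 3600 − 66 = 3534 Myr.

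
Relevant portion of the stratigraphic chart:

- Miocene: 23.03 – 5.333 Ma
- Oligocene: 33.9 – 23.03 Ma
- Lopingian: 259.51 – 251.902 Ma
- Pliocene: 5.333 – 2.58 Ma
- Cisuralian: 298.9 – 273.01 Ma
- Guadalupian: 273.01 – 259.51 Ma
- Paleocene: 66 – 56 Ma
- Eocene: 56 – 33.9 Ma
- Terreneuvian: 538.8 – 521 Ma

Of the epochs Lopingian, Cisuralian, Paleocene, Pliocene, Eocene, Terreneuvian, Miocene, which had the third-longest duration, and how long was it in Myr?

Terreneuvian, 17.8 million years

Durations: Lopingian 7.608; Cisuralian 25.89; Paleocene 10; Pliocene 2.753; Eocene 22.1; Terreneuvian 17.8; Miocene 17.697 Myr.
Sorted longest-first: Cisuralian (25.89), Eocene (22.1), Terreneuvian (17.8), Miocene (17.697), Paleocene (10), Lopingian (7.608), Pliocene (2.753).
The third longest is Terreneuvian at 17.8 Myr.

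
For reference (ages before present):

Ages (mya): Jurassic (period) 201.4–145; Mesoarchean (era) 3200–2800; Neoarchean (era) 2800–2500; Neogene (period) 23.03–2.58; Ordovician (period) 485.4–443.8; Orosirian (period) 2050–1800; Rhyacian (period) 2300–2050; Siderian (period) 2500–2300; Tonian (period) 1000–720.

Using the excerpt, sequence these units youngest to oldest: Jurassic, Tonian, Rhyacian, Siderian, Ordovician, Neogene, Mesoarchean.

Neogene, Jurassic, Ordovician, Tonian, Rhyacian, Siderian, Mesoarchean

Read off each span (Ma): Jurassic 201.4–145; Tonian 1000–720; Rhyacian 2300–2050; Siderian 2500–2300; Ordovician 485.4–443.8; Neogene 23.03–2.58; Mesoarchean 3200–2800.
Larger Ma is older, so oldest→youngest is Mesoarchean, Siderian, Rhyacian, Tonian, Ordovician, Jurassic, Neogene; reverse it for youngest→oldest.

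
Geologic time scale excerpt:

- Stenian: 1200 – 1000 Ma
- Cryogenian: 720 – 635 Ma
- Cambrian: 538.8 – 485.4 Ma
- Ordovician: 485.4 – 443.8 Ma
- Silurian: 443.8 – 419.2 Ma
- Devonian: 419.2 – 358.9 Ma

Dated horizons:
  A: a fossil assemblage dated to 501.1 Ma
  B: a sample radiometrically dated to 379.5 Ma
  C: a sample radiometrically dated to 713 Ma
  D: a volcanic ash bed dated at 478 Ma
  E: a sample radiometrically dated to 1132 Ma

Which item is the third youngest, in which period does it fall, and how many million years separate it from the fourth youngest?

Sorted youngest-first by Ma: B (379.5), D (478), A (501.1), C (713), E (1132).
The third youngest is A at 501.1 Ma, which lies in 538.8–485.4 Ma: the Cambrian.
The fourth youngest is C at 713 Ma; separation = |501.1 − 713| = 211.9 Myr.

A, in the Cambrian; 211.9 million years to C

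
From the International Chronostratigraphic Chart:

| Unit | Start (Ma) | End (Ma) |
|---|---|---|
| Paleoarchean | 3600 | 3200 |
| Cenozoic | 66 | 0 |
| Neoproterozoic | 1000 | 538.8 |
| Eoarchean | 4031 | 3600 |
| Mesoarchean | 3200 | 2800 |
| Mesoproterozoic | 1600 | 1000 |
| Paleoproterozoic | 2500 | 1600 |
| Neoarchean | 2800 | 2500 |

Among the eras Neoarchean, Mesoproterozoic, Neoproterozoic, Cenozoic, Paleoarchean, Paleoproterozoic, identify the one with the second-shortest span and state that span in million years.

Start − end for each: Neoarchean 2800 − 2500 = 300; Mesoproterozoic 1600 − 1000 = 600; Neoproterozoic 1000 − 538.8 = 461.2; Cenozoic 66 − 0 = 66; Paleoarchean 3600 − 3200 = 400; Paleoproterozoic 2500 − 1600 = 900.
Ranking these from shortest: Cenozoic < Neoarchean < Paleoarchean < Neoproterozoic < Mesoproterozoic < Paleoproterozoic.
Position 2 in that ranking is Neoarchean, which lasted 300 Myr.

Neoarchean, 300 million years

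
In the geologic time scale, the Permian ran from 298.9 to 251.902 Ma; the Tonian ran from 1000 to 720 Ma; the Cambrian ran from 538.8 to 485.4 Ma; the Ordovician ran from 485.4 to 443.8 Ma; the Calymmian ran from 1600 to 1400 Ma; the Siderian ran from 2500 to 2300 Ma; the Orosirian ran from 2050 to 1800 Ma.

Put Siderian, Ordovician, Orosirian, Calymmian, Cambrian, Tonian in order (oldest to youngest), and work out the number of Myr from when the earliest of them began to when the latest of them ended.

Siderian, Orosirian, Calymmian, Tonian, Cambrian, Ordovician; total span 2056.2 Myr

From the excerpt: Siderian 2500–2300; Ordovician 485.4–443.8; Orosirian 2050–1800; Calymmian 1600–1400; Cambrian 538.8–485.4; Tonian 1000–720 (Ma).
Larger Ma is earlier, so the oldest is Siderian and the youngest is Ordovician; oldest to youngest: Siderian, Orosirian, Calymmian, Tonian, Cambrian, Ordovician.
Oldest start 2500 minus youngest end 443.8 gives 2056.2 Myr overall.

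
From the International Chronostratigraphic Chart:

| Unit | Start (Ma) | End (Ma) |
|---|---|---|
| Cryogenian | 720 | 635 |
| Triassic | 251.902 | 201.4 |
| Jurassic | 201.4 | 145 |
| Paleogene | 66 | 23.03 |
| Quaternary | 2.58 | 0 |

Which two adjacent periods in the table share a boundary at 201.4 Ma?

Triassic and Jurassic

The Triassic ends at 201.4 Ma and the Jurassic begins at 201.4 Ma, so they share that boundary.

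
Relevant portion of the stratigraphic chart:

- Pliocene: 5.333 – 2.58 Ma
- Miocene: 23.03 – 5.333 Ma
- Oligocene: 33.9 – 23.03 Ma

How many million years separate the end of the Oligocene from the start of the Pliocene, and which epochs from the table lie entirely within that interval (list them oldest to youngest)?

17.697 million years; Miocene

The Oligocene closes at 23.03 Ma and the Pliocene opens at 5.333 Ma, so the interval is 23.03 − 5.333 = 17.697 Myr.
An epoch fits inside if it starts at or after 23.03 Ma and ends at or before 5.333 Ma; oldest first that gives Miocene.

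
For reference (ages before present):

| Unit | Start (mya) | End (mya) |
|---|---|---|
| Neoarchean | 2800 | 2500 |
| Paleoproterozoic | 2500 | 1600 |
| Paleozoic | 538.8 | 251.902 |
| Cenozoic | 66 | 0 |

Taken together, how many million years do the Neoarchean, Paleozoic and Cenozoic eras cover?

652.898 million years

Each duration: Neoarchean = 300; Paleozoic = 286.898; Cenozoic = 66.
Sum: 300 + 286.898 + 66 = 652.898 Myr.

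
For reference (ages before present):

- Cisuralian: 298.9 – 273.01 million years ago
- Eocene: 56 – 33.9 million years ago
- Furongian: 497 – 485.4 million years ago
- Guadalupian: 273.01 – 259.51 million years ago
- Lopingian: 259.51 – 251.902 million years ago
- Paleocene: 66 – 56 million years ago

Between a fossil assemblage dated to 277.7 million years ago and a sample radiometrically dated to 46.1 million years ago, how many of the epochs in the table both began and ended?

3

The older date is 277.7 Ma and the younger is 46.1 Ma.
Epochs with start < 277.7 and end > 46.1 Ma: Guadalupian (273.01–259.51), Lopingian (259.51–251.902), Paleocene (66–56).
That is 3 complete epochs.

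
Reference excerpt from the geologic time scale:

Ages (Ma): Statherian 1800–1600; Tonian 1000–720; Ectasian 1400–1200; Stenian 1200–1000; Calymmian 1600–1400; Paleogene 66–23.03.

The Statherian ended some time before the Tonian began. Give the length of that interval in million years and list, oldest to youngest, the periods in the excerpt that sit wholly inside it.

600 million years; Calymmian, Ectasian, Stenian

End of Statherian = 1600 Ma; start of Tonian = 1000 Ma.
Gap = 1600 − 1000 = 600 Myr.
Periods wholly inside 1600–1000 Ma: Calymmian (1600–1400), Ectasian (1400–1200), Stenian (1200–1000).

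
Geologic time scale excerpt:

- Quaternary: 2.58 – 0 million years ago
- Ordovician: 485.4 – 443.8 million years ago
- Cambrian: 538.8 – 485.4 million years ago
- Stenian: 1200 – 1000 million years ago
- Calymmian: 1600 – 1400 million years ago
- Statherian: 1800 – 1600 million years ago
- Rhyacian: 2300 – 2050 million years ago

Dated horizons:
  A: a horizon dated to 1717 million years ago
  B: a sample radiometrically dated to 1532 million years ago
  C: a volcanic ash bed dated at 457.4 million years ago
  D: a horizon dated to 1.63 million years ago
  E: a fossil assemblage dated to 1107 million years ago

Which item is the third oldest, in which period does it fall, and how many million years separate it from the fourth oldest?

Sorted oldest-first by Ma: A (1717), B (1532), E (1107), C (457.4), D (1.63).
The third oldest is E at 1107 Ma, which lies in 1200–1000 Ma: the Stenian.
The fourth oldest is C at 457.4 Ma; separation = |1107 − 457.4| = 649.6 Myr.

E, in the Stenian; 649.6 million years to C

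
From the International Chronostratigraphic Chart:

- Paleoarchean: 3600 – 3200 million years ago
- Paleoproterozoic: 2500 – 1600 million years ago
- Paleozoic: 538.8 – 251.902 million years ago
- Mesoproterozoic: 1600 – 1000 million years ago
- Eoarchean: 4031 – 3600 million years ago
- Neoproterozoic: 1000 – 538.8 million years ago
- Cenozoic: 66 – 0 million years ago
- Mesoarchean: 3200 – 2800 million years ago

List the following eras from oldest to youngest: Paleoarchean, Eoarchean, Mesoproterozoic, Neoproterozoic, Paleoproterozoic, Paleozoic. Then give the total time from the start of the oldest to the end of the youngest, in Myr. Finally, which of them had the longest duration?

From the excerpt: Paleoarchean 3600–3200; Eoarchean 4031–3600; Mesoproterozoic 1600–1000; Neoproterozoic 1000–538.8; Paleoproterozoic 2500–1600; Paleozoic 538.8–251.902 (Ma).
Larger Ma is earlier, so the oldest is Eoarchean and the youngest is Paleozoic; oldest to youngest: Eoarchean, Paleoarchean, Paleoproterozoic, Mesoproterozoic, Neoproterozoic, Paleozoic.
Oldest start 4031 minus youngest end 251.902 gives 3779.098 Myr overall.
Individual lengths (start − end): Neoproterozoic 461.2; Paleoarchean 400; Paleoproterozoic 900; Mesoproterozoic 600; Paleozoic 286.898; Eoarchean 431. The largest is Paleoproterozoic at 900 Myr.

Eoarchean → Paleoarchean → Paleoproterozoic → Mesoproterozoic → Neoproterozoic → Paleozoic; total span 3779.098 Myr; longest is Paleoproterozoic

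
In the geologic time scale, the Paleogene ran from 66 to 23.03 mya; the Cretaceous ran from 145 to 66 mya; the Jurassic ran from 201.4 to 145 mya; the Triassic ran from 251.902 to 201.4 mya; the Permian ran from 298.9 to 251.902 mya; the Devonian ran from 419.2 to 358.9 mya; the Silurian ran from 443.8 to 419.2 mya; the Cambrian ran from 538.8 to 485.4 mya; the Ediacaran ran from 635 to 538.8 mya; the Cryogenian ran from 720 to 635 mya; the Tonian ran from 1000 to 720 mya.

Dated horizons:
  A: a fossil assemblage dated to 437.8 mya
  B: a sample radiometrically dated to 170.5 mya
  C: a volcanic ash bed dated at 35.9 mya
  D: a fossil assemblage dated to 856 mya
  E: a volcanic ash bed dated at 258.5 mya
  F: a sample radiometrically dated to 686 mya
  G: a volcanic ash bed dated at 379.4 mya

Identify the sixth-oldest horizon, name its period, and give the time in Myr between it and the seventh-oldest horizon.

B, in the Jurassic; 134.6 million years to C

Sorted oldest-first by Ma: D (856), F (686), A (437.8), G (379.4), E (258.5), B (170.5), C (35.9).
The sixth oldest is B at 170.5 Ma, which lies in 201.4–145 Ma: the Jurassic.
The seventh oldest is C at 35.9 Ma; separation = |170.5 − 35.9| = 134.6 Myr.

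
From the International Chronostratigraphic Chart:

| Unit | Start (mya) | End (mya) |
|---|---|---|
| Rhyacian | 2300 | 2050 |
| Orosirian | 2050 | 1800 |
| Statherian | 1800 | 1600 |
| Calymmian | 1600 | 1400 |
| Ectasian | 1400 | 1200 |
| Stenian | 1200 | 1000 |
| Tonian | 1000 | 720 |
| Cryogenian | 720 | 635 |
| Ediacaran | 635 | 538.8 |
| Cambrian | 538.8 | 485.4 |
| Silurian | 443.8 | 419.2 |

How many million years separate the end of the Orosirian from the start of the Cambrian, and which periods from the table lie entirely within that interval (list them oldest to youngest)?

The Orosirian closes at 1800 Ma and the Cambrian opens at 538.8 Ma, so the interval is 1800 − 538.8 = 1261.2 Myr.
A period fits inside if it starts at or after 1800 Ma and ends at or before 538.8 Ma; oldest first that gives Statherian, Calymmian, Ectasian, Stenian, Tonian, Cryogenian, Ediacaran.

1261.2 million years; Statherian, Calymmian, Ectasian, Stenian, Tonian, Cryogenian, Ediacaran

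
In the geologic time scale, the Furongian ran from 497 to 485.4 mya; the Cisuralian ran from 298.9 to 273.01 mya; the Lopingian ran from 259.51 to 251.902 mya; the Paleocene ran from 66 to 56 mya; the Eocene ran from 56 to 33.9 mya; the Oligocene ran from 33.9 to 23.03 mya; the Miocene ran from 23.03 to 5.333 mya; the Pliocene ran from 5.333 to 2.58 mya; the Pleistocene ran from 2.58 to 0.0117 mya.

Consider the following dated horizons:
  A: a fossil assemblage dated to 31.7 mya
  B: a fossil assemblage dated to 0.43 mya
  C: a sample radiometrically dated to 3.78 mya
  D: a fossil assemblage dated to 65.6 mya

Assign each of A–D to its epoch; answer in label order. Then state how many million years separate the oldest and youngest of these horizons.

Match each age against the start–end ranges in the excerpt: A = 31.7 Ma → Oligocene (33.9–23.03); B = 0.43 Ma → Pleistocene (2.58–0.0117); C = 3.78 Ma → Pliocene (5.333–2.58); D = 65.6 Ma → Paleocene (66–56).
The largest age is 65.6 Ma and the smallest is 0.43 Ma; their difference is 65.17 Myr.

A — Oligocene; B — Pleistocene; C — Pliocene; D — Paleocene; span 65.17 million years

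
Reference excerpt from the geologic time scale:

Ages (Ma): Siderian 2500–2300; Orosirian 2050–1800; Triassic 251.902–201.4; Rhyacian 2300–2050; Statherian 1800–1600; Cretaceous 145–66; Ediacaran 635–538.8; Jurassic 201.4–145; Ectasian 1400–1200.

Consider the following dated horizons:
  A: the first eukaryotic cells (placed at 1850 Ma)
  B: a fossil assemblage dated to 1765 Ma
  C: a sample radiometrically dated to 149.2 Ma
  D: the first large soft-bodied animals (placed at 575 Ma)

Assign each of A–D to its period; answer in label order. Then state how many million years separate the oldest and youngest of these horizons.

Match each age against the start–end ranges in the excerpt: A = 1850 Ma → Orosirian (2050–1800); B = 1765 Ma → Statherian (1800–1600); C = 149.2 Ma → Jurassic (201.4–145); D = 575 Ma → Ediacaran (635–538.8).
The largest age is 1850 Ma and the smallest is 149.2 Ma; their difference is 1700.8 Myr.

A — Orosirian; B — Statherian; C — Jurassic; D — Ediacaran; span 1700.8 million years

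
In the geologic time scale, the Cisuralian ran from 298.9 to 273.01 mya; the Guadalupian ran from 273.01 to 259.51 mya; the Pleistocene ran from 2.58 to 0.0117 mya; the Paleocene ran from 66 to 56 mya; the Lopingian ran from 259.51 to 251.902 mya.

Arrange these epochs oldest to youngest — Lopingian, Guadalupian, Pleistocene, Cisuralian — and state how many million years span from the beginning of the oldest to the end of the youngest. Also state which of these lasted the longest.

Cisuralian → Guadalupian → Lopingian → Pleistocene; total span 298.8883 Myr; longest is Cisuralian

From the excerpt: Lopingian 259.51–251.902; Guadalupian 273.01–259.51; Pleistocene 2.58–0.0117; Cisuralian 298.9–273.01 (Ma).
Larger Ma is earlier, so the oldest is Cisuralian and the youngest is Pleistocene; oldest to youngest: Cisuralian, Guadalupian, Lopingian, Pleistocene.
Oldest start 298.9 minus youngest end 0.0117 gives 298.8883 Myr overall.
Individual lengths (start − end): Lopingian 7.608; Cisuralian 25.89; Guadalupian 13.5; Pleistocene 2.5683. The largest is Cisuralian at 25.89 Myr.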